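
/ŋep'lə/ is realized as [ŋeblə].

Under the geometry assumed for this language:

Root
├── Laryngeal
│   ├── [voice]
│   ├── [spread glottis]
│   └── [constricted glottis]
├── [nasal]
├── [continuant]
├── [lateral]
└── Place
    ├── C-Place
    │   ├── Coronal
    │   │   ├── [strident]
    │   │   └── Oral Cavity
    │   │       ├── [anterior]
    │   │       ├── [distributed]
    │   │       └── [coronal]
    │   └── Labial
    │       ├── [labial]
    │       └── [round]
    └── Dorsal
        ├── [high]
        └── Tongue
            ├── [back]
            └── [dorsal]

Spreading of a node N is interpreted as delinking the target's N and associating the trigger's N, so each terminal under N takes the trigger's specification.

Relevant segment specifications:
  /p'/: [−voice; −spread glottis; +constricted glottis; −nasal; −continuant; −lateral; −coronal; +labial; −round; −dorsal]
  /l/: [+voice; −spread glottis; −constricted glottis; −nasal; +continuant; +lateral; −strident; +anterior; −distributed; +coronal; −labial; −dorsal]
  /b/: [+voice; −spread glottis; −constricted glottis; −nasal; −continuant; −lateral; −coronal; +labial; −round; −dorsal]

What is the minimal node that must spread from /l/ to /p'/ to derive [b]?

The alternation /p'/ → [b] changes [voice], [constricted glottis] and nothing else.
Tracing each changed feature up the tree, the paths first meet at Laryngeal; any lower node misses at least one of them.
Delinking /p'/'s Laryngeal and associating /l/'s Laryngeal gives precisely the feature bundle of [b].
Had Root spread, [lateral], [coronal] would have taken /l/'s values; they stay as in /p'/, confirming the spreading constituent is exactly Laryngeal.

Laryngeal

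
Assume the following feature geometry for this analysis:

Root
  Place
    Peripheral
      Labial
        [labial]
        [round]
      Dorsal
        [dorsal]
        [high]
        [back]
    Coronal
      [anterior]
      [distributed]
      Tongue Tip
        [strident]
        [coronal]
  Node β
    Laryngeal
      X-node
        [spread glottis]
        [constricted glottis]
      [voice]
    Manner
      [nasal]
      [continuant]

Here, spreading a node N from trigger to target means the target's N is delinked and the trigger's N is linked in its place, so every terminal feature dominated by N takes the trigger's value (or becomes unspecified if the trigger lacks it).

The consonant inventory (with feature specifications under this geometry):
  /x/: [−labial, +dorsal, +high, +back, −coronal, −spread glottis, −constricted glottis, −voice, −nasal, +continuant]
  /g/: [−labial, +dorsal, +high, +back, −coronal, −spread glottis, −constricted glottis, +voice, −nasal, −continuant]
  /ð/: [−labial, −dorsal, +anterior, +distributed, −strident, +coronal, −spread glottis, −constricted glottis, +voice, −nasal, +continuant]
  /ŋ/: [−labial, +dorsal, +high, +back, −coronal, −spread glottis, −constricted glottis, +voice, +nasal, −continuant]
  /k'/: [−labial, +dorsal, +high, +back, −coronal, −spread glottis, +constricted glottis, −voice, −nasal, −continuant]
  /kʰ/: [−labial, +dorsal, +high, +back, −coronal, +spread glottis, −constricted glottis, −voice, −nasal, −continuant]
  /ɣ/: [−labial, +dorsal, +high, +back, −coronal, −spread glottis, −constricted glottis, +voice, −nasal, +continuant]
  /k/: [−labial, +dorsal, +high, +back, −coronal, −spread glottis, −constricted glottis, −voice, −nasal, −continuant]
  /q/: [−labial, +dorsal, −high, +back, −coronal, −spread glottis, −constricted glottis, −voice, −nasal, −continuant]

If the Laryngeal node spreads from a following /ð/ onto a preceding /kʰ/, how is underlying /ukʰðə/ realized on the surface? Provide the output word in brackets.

Laryngeal immediately or transitively dominates [spread glottis], [constricted glottis], [voice].
After delinking /kʰ/'s Laryngeal and linking /ð/'s, the affected terminals become [−spread glottis], [−constricted glottis], [+voice]; [labial], [dorsal], [high], … (outside Laryngeal) are retained from /kʰ/.
This feature bundle is that of [g], so /ukʰðə/ surfaces as [ugðə].

[ugðə]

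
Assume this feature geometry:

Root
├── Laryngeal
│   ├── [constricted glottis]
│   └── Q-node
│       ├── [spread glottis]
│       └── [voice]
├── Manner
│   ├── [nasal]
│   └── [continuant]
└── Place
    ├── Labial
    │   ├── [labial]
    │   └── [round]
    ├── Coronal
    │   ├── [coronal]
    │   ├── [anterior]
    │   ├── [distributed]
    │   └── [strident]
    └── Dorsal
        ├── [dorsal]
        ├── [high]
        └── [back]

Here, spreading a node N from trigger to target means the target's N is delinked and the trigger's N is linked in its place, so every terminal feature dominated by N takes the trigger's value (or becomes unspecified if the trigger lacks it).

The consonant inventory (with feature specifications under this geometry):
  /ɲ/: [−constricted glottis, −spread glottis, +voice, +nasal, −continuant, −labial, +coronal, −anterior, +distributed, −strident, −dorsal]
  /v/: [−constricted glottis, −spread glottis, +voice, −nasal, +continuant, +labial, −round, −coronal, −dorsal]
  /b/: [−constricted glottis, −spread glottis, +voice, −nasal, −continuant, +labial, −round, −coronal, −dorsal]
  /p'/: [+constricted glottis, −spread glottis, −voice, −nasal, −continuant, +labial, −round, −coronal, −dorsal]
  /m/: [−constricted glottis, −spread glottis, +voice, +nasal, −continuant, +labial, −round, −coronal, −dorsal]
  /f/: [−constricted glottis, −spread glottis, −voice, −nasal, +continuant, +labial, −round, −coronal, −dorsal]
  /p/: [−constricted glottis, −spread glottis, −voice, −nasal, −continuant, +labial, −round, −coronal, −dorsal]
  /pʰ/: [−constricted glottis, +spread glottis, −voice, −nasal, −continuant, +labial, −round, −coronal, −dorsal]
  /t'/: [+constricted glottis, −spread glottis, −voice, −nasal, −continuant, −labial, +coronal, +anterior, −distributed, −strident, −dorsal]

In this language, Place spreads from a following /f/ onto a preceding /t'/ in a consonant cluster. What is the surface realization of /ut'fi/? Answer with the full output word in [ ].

[up'fi]

Terminals under Place in this geometry: [labial], [round], [coronal], [anterior], [distributed], [strident], [dorsal], [high], [back].
The target acquires /f/'s values for everything under Place — [+labial], [−round], [−coronal], [−dorsal] — while keeping its own [constricted glottis], [spread glottis], [voice], ….
Among the inventory, only /p'/ has exactly this specification, giving the surface form [up'fi].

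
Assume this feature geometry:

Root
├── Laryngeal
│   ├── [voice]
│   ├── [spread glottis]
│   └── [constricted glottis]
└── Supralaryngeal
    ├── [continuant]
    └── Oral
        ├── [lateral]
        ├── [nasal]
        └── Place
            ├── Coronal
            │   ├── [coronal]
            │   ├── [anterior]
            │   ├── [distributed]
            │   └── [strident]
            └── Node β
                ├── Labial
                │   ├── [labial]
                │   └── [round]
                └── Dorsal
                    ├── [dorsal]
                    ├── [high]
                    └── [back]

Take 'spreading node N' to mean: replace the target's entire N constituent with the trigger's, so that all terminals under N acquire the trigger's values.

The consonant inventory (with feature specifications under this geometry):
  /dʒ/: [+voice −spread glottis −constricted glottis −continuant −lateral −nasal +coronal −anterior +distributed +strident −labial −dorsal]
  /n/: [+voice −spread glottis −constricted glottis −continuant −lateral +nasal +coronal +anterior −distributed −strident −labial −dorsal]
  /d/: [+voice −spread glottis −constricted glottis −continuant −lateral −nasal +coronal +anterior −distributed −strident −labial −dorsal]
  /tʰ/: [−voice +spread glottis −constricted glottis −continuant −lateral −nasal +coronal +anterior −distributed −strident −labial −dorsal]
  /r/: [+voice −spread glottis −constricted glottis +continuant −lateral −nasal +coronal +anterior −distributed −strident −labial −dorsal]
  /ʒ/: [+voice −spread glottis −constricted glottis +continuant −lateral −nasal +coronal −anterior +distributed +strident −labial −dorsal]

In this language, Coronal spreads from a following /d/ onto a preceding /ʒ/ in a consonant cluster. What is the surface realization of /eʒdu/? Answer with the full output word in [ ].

The Coronal node dominates the terminals [coronal], [anterior], [distributed], [strident].
Spreading Coronal from /d/ onto /ʒ/ replaces those values with /d/'s: [+coronal], [+anterior], [−distributed], [−strident]. Features outside Coronal ([voice], [spread glottis], [constricted glottis], …) stay as in /ʒ/.
Among the inventory, only /r/ has exactly this specification, giving the surface form [erdu].

[erdu]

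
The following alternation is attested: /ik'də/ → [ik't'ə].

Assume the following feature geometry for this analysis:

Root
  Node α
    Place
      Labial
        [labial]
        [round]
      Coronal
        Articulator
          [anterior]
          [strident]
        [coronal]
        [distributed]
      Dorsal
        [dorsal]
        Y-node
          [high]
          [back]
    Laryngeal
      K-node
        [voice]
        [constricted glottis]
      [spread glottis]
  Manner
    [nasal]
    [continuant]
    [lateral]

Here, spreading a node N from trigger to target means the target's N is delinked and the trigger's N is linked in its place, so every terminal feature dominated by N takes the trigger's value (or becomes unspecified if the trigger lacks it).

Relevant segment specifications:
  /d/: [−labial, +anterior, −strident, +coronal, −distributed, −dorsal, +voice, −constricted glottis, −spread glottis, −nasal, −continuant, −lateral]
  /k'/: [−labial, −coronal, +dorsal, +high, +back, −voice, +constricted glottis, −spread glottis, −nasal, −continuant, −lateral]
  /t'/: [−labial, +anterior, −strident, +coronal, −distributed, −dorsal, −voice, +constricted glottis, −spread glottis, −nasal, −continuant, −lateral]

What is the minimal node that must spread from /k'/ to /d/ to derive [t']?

Feature comparison: [voice], [constricted glottis] differ between /d/ and [t']; the remaining terminals match.
Tracing each changed feature up the tree, the paths first meet at K-node; any lower node misses at least one of them.
Delinking /d/'s K-node and associating /k'/'s K-node gives precisely the feature bundle of [t'].
[coronal], [dorsal] stay as in /d/ although /k'/ differs there, so no node dominating them spread; among the remaining candidates K-node is the lowest that derives the output.

K-node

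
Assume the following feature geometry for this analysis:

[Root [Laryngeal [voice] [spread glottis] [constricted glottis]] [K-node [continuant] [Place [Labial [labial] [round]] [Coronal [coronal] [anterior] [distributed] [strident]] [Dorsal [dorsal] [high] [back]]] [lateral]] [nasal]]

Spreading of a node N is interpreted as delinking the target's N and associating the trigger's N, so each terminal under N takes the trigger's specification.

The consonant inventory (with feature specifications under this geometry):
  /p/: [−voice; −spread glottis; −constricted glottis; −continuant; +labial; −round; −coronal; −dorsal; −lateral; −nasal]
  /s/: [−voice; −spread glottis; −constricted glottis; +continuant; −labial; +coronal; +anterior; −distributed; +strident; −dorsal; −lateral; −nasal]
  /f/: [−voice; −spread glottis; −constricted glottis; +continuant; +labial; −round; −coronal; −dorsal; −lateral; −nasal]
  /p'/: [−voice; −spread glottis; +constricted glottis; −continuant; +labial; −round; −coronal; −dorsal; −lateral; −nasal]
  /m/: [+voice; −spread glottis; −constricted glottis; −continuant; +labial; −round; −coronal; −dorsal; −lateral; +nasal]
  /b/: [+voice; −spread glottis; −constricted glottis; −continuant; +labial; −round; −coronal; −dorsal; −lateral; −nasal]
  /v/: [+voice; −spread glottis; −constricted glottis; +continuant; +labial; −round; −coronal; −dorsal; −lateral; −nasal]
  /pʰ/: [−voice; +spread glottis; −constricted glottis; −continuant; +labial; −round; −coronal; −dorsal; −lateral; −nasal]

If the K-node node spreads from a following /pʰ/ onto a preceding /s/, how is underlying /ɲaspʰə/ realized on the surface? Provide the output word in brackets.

[ɲappʰə]

The K-node node dominates the terminals [continuant], [labial], [round], [coronal], [anterior], [distributed], [strident], [dorsal], [high], [back], [lateral].
The target acquires /pʰ/'s values for everything under K-node — [−continuant], [+labial], [−round], [−coronal], [−dorsal], [−lateral] — while keeping its own [voice], [spread glottis], [constricted glottis], ….
The resulting bundle matches /p/ in the inventory; substituting it for /s/ gives [ɲappʰə].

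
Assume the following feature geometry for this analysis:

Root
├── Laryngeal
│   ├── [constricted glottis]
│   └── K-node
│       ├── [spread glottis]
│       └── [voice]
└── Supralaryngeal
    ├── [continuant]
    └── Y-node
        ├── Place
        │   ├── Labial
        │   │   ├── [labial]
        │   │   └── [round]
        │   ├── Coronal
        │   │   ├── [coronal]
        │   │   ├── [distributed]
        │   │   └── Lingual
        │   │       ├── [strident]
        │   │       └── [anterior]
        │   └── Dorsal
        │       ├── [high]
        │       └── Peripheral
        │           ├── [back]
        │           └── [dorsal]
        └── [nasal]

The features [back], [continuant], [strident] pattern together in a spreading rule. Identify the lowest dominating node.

[back] is immediately dominated by Peripheral.
[continuant] is immediately dominated by Supralaryngeal.
[strident] is immediately dominated by Lingual.
Supralaryngeal is the lowest common ancestor — every listed feature sits under it, and no single subconstituent of Supralaryngeal covers them all.

Supralaryngeal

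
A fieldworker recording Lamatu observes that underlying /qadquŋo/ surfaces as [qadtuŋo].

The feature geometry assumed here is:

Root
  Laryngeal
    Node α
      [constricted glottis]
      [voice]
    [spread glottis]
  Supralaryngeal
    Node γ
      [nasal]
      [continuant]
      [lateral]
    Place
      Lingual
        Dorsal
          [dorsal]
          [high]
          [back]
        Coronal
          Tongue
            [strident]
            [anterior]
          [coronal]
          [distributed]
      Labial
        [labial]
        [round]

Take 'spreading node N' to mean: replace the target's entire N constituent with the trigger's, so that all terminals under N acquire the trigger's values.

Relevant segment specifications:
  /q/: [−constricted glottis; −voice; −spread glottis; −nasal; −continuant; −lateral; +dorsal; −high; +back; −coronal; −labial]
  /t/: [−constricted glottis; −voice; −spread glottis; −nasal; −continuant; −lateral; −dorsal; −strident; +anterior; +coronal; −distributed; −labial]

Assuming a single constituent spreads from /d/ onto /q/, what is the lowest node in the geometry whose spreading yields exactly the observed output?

/q/ and [t] differ in [coronal], [anterior], [distributed], [strident], [dorsal], [high], [back]; every other specified feature is identical.
In this geometry the lowest node dominating all of them is Lingual: every daughter of Lingual dominates only a proper subset, so no lower node suffices.
If Lingual spreads, every terminal under it takes /d/'s value, producing [t] as observed.
[voice] stays as in /q/ although /d/ differs there, so no node dominating it spread; among the remaining candidates Lingual is the lowest that derives the output.

Lingual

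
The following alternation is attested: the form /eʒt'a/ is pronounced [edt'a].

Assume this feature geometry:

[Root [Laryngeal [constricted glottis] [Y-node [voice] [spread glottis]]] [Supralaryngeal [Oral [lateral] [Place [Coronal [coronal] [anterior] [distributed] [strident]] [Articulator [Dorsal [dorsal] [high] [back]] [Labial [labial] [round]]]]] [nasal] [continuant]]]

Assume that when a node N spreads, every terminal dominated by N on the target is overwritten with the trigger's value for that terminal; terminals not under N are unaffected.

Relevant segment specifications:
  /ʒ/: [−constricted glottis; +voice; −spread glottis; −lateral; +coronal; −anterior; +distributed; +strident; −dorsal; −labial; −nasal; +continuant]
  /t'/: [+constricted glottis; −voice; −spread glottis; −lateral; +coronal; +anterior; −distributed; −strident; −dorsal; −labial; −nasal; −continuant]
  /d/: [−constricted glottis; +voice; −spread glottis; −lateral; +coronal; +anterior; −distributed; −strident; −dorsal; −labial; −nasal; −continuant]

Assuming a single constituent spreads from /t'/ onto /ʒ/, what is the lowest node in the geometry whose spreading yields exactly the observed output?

Supralaryngeal

Feature comparison: [continuant], [anterior], [distributed], [strident] differ between /ʒ/ and [d]; the remaining terminals match.
Tracing each changed feature up the tree, the paths first meet at Supralaryngeal; any lower node misses at least one of them.
Delinking /ʒ/'s Supralaryngeal and associating /t'/'s Supralaryngeal gives precisely the feature bundle of [d].
Since [constricted glottis], [voice] are preserved even though /t'/ disagrees there, no node above Supralaryngeal spread.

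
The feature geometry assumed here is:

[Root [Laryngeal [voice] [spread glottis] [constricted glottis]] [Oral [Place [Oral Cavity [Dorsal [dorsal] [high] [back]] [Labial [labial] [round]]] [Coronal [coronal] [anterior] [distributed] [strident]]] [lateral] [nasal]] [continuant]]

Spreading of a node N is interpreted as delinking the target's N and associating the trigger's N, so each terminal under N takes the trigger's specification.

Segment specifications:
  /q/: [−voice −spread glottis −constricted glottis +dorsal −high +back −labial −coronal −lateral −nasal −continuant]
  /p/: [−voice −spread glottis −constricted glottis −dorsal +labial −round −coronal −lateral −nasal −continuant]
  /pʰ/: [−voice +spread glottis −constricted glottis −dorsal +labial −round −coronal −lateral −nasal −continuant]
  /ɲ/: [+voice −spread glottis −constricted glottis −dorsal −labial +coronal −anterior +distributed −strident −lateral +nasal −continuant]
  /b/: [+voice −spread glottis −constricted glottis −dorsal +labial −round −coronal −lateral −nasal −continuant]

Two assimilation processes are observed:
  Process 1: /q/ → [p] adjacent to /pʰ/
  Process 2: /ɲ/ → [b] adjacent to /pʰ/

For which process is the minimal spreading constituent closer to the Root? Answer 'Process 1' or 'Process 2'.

In Process 1, [labial], [round], [dorsal], [high], [back] change, so the minimal spreading node is Oral Cavity at depth 3.
In Process 2, [nasal], [labial], [round], [coronal], [anterior], [distributed], [strident] change, so the minimal spreading node is Oral at depth 1.
Oral is closer to Root than Oral Cavity, so Process 2 spreads the higher node.

Process 2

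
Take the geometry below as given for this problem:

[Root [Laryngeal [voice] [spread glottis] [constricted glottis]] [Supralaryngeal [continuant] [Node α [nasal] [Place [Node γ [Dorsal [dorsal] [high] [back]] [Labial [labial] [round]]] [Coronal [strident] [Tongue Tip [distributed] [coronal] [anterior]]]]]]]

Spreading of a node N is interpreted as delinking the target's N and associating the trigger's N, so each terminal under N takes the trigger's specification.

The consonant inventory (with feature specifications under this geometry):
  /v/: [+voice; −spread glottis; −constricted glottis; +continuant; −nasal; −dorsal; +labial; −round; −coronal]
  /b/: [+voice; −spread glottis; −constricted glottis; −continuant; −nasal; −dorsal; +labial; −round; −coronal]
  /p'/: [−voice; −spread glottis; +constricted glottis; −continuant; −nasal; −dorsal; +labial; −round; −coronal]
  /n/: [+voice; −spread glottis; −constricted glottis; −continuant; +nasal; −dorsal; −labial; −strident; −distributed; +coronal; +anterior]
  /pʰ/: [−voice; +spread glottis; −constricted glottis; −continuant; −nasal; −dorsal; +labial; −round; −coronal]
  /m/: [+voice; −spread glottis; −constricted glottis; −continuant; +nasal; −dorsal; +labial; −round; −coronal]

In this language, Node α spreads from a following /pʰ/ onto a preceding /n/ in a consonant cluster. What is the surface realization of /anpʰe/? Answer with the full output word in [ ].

The Node α node dominates the terminals [nasal], [dorsal], [high], [back], [labial], [round], [strident], [distributed], [coronal], [anterior].
After delinking /n/'s Node α and linking /pʰ/'s, the affected terminals become [−nasal], [−dorsal], [+labial], [−round], [−coronal]; [voice], [spread glottis], [constricted glottis], … (outside Node α) are retained from /n/.
This feature bundle is that of [b], so /anpʰe/ surfaces as [abpʰe].

[abpʰe]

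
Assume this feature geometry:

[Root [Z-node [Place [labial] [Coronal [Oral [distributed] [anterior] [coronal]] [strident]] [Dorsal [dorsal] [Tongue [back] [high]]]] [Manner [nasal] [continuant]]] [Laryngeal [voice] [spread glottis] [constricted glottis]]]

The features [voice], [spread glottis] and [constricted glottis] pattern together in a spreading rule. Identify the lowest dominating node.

[voice]: Root > Laryngeal > [voice].
[spread glottis]: Root > Laryngeal > [spread glottis].
[constricted glottis]: Root > Laryngeal > [constricted glottis].
Laryngeal is the lowest common ancestor — every listed feature sits under it, and no single subconstituent of Laryngeal covers them all.

Laryngeal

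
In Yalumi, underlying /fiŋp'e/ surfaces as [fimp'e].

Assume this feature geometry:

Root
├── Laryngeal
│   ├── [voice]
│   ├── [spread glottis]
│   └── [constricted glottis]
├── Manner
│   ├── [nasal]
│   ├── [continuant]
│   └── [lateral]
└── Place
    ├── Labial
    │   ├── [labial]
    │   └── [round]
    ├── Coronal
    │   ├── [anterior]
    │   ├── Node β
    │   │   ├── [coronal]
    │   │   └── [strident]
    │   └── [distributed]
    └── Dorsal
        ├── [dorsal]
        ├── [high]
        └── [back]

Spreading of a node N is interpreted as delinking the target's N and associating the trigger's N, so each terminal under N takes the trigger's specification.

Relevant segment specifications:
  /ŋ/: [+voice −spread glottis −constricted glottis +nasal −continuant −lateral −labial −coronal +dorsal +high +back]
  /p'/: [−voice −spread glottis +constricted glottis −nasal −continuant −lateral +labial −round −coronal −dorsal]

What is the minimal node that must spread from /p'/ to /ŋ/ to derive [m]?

Feature comparison: [labial], [round], [dorsal], [high], [back] differ between /ŋ/ and [m]; the remaining terminals match.
In this geometry the lowest node dominating all of them is Place: every daughter of Place dominates only a proper subset, so no lower node suffices.
Delinking /ŋ/'s Place and associating /p'/'s Place gives precisely the feature bundle of [m].
Had Root spread, [nasal], [constricted glottis] would have taken /p'/'s values; they stay as in /ŋ/, confirming the spreading constituent is exactly Place.

Place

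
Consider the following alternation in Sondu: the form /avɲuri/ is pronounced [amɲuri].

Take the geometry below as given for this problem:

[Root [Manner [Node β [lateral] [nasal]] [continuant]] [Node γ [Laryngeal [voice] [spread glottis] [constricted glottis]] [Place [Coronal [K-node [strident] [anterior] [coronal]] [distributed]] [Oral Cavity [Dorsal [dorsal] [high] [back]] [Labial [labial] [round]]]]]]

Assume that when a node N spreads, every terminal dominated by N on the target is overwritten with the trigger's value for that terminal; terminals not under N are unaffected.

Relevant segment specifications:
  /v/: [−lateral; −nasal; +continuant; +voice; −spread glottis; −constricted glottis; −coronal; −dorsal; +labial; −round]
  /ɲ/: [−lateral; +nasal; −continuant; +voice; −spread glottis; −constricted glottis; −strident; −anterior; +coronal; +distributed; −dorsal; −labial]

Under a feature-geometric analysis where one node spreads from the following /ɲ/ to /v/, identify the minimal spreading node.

Manner

The alternation /v/ → [m] changes [nasal], [continuant] and nothing else.
These terminals are all dominated by Manner, and no proper subconstituent of Manner covers them all; Manner is their lowest common ancestor.
If Manner spreads, every terminal under it takes /ɲ/'s value, producing [m] as observed.
[coronal], [labial] — on which /ɲ/ differs from /v/ — are unchanged, so Root cannot have spread; the constituent is no larger than Manner.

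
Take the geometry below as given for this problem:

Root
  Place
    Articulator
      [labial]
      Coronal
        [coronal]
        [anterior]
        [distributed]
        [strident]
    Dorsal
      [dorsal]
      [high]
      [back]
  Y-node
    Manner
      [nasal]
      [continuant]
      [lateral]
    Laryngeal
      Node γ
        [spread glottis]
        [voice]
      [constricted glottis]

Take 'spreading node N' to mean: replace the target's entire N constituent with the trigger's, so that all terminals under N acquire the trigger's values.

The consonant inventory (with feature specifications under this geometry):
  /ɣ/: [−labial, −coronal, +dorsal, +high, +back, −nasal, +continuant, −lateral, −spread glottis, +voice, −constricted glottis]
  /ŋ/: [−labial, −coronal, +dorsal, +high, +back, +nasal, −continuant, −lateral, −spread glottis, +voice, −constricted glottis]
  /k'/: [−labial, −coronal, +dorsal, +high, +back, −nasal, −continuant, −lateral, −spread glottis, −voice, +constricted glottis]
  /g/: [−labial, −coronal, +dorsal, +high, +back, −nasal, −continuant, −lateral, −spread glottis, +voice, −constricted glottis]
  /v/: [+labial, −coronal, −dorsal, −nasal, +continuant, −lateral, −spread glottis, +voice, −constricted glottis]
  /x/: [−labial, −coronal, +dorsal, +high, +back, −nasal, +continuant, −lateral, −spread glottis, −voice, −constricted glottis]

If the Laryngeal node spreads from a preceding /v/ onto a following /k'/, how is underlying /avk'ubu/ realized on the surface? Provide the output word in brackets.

[avgubu]

Laryngeal immediately or transitively dominates [spread glottis], [voice], [constricted glottis].
Spreading Laryngeal from /v/ onto /k'/ replaces those values with /v/'s: [−spread glottis], [+voice], [−constricted glottis]. Features outside Laryngeal ([labial], [coronal], [dorsal], …) stay as in /k'/.
Among the inventory, only /g/ has exactly this specification, giving the surface form [avgubu].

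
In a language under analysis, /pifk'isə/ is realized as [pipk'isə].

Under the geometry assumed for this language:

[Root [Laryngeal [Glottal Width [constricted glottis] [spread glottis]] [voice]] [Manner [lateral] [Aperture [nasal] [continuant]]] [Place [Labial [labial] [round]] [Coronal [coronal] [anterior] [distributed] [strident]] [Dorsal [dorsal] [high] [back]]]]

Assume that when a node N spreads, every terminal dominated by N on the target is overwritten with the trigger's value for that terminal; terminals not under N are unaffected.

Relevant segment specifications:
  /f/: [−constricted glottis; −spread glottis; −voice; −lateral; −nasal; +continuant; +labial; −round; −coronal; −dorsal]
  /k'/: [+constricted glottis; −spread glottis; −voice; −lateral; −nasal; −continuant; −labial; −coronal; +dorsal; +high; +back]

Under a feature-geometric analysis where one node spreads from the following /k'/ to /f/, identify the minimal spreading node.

[continuant]

Comparing /f/ with its surface form [p], the only feature that changes is [continuant].
With a single altered terminal, the smallest constituent that could spread is that terminal — [continuant].
[dorsal], [labial] stay as in /f/ although /k'/ differs there, so no node dominating them spread; among the remaining candidates [continuant] is the lowest that derives the output.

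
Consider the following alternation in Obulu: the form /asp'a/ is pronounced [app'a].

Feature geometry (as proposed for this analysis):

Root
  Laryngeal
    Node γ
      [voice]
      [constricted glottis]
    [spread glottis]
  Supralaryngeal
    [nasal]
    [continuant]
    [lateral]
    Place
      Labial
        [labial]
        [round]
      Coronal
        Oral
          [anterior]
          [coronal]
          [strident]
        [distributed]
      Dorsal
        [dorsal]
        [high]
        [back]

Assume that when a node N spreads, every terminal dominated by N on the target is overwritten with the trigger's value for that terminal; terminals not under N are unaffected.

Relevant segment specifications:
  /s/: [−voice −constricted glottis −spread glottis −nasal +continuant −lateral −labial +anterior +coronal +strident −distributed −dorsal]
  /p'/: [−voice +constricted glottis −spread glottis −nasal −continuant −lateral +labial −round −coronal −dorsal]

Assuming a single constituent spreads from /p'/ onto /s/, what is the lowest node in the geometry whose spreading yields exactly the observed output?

Comparing /s/ with its surface form [p], the features that change are [continuant], [labial], [round], [coronal], [anterior], [distributed], [strident].
These terminals are all dominated by Supralaryngeal, and no proper subconstituent of Supralaryngeal covers them all; Supralaryngeal is their lowest common ancestor.
Spreading Supralaryngeal from /p'/ overwrites each of those terminals with /p'/'s values, yielding exactly [p].
[constricted glottis] — on which /p'/ differs from /s/ — is unchanged, so Root cannot have spread; the constituent is no larger than Supralaryngeal.

Supralaryngeal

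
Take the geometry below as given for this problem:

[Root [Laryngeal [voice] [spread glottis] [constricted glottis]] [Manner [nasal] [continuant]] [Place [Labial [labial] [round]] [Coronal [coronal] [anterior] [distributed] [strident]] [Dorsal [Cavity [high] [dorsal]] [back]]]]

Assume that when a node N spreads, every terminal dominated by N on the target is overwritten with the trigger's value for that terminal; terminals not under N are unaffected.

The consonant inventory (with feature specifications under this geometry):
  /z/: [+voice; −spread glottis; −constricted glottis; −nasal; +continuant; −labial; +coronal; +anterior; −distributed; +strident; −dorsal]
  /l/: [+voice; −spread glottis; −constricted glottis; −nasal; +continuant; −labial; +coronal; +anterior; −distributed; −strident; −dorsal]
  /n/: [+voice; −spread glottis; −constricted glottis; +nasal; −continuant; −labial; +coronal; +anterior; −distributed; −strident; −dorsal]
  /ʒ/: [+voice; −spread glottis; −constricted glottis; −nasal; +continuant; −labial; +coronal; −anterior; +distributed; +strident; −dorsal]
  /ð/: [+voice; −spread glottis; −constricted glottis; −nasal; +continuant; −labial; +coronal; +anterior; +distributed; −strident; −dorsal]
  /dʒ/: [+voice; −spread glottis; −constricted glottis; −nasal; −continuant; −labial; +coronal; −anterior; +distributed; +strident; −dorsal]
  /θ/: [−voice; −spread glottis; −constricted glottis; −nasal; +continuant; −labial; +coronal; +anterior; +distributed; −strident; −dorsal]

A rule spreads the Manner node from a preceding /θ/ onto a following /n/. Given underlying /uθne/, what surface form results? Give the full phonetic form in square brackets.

[uθle]

Terminals under Manner in this geometry: [nasal], [continuant].
After delinking /n/'s Manner and linking /θ/'s, the affected terminals become [−nasal], [+continuant]; [voice], [spread glottis], [constricted glottis], … (outside Manner) are retained from /n/.
The resulting bundle matches /l/ in the inventory; substituting it for /n/ gives [uθle].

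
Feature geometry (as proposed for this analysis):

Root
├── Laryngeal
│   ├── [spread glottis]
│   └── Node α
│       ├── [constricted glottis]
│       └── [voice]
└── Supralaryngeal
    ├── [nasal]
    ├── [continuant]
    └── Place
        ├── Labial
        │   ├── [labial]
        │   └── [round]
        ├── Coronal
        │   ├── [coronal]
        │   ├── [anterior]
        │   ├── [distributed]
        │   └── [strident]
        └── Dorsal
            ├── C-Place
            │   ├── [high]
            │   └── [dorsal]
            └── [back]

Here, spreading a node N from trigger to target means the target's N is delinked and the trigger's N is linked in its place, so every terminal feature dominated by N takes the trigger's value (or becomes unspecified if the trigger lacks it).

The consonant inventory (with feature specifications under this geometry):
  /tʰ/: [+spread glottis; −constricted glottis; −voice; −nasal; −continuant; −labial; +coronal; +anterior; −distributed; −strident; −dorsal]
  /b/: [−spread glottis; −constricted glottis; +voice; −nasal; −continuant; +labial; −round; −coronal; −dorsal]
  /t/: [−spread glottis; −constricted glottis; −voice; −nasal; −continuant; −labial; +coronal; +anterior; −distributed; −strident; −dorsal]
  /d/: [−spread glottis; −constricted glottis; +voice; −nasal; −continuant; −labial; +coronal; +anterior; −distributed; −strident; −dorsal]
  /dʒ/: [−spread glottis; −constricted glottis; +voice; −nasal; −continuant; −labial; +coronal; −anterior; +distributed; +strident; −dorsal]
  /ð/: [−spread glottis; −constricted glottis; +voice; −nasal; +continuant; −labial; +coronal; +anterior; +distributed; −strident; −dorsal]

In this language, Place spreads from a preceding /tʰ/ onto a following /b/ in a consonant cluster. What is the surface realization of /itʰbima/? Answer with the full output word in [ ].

Place immediately or transitively dominates [labial], [round], [coronal], [anterior], [distributed], [strident], [high], [dorsal], [back].
Spreading Place from /tʰ/ onto /b/ replaces those values with /tʰ/'s: [−labial], [+coronal], [+anterior], [−distributed], [−strident], [−dorsal]. Features outside Place ([spread glottis], [constricted glottis], [voice], …) stay as in /b/.
This feature bundle is that of [d], so /itʰbima/ surfaces as [itʰdima].

[itʰdima]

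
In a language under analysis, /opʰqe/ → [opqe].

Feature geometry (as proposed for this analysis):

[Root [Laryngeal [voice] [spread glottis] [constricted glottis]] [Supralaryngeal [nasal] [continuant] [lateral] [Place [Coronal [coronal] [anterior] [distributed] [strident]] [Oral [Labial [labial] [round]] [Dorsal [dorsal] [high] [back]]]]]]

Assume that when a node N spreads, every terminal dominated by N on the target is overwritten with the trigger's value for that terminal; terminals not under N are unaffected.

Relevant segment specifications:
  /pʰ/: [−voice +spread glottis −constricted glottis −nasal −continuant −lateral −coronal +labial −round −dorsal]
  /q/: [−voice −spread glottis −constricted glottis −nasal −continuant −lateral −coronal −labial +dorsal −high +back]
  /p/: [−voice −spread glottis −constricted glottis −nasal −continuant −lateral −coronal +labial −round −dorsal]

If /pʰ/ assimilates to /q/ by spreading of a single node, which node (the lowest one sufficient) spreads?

[spread glottis]

Feature comparison: [spread glottis] differs between /pʰ/ and [p]; the remaining terminals match.
Since just one terminal is affected and it takes /q/'s value, spreading the terminal [spread glottis] alone is sufficient and minimal.
Features on which the two segments disagree outside [spread glottis], such as [dorsal], [labial], are unchanged — nothing dominating them spread, and [spread glottis] is the minimal sufficient constituent.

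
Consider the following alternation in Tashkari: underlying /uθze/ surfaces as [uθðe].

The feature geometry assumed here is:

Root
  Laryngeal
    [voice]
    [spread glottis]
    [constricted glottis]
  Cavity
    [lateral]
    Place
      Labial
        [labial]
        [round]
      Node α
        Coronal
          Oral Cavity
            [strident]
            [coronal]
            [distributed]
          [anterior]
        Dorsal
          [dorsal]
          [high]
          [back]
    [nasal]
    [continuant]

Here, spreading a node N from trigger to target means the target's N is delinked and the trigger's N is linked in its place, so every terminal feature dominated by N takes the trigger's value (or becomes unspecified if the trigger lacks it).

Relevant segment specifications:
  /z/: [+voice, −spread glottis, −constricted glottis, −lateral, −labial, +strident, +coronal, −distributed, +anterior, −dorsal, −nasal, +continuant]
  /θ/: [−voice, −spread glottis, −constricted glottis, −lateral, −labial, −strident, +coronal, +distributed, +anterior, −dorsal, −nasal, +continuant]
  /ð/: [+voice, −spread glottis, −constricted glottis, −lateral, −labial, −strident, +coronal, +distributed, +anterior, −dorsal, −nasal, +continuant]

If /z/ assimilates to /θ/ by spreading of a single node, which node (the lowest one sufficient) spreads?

Oral Cavity

/z/ and [ð] differ in [distributed], [strident]; every other specified feature is identical.
Tracing each changed feature up the tree, the paths first meet at Oral Cavity; any lower node misses at least one of them.
Delinking /z/'s Oral Cavity and associating /θ/'s Oral Cavity gives precisely the feature bundle of [ð].
[voice], a feature on which the two segments disagree outside Oral Cavity, is unchanged — nothing dominating it spread, and Oral Cavity is the minimal sufficient constituent.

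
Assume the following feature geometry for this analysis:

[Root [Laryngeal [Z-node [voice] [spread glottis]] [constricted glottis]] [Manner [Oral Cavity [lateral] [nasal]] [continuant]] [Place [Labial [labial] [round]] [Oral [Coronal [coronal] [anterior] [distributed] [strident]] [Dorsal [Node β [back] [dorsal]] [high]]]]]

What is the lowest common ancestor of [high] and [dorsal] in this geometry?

Dorsal

[high] is immediately dominated by Dorsal.
[dorsal] is immediately dominated by Node β.
These paths first converge at Dorsal; no daughter of Dorsal dominates all 2 features, so Dorsal is the minimal constituent.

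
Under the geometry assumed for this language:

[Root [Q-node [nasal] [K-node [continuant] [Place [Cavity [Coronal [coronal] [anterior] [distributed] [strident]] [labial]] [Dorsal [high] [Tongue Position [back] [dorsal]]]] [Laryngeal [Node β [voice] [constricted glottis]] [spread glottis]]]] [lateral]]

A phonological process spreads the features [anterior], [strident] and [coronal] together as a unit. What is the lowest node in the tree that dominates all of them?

[anterior]: Root / Q-node / K-node / Place / Cavity / Coronal / [anterior].
[strident]: Root / Q-node / K-node / Place / Cavity / Coronal / [strident].
[coronal]: Root / Q-node / K-node / Place / Cavity / Coronal / [coronal].
The lowest node appearing on every path is Coronal; each proper daughter of Coronal fails to dominate at least one of the listed features.

Coronal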